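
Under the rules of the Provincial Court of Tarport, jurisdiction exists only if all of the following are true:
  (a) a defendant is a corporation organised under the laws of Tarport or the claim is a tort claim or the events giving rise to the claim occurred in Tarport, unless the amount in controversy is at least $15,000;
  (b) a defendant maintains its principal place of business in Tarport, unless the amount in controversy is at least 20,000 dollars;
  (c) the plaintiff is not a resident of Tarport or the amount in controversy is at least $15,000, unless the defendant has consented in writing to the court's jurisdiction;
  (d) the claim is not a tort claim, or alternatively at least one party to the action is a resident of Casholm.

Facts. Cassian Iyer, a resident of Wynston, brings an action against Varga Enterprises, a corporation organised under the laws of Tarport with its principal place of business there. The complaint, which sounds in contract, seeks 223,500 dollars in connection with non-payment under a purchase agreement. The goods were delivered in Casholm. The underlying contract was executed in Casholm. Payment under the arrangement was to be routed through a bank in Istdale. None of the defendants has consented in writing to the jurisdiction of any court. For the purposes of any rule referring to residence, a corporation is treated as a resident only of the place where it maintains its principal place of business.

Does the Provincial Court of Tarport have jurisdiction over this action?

The Provincial Court of Tarport:
  (a) Varga Enterprises is organised under the laws of Tarport — that alternative is enough. Condition met.
  (b) Varga Enterprises has its principal place of business in Tarport. Condition met.
  (c) The plaintiff resides in Wynston, which is not Tarport, which satisfies one of the alternatives. Satisfied.
  (d) The claim is a contract claim, not a tort claim, so one alternative holds. Satisfied.
  → The court has jurisdiction.

Yes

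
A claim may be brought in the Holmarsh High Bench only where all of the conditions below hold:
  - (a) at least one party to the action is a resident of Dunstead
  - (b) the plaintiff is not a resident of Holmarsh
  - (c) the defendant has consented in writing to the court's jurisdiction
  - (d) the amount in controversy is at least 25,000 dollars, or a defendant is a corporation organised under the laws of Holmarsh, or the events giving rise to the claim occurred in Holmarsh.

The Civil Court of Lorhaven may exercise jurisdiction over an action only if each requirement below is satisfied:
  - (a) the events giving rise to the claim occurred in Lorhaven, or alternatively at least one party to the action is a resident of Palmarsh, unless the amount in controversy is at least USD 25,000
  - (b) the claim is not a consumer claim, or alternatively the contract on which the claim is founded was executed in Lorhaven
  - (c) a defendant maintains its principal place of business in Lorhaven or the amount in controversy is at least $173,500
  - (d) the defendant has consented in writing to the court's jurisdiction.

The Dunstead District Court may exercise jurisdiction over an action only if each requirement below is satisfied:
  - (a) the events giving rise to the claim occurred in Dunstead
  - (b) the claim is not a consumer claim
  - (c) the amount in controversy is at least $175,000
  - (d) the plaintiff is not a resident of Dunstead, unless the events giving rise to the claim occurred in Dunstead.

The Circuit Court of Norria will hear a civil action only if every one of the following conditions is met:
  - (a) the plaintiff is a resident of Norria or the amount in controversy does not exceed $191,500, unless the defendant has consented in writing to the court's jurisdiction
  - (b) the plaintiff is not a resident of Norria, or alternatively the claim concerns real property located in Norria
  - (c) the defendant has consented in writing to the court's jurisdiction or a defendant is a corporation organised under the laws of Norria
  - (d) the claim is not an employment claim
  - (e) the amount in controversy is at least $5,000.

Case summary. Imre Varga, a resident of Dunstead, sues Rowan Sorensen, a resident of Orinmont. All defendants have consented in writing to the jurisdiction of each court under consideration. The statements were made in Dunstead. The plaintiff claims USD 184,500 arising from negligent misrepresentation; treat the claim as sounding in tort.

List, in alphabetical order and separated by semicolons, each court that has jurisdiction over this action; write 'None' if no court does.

the Circuit Court of Norria; the Civil Court of Lorhaven; the Dunstead District Court; the Holmarsh High Bench

The Holmarsh High Bench:
  (a) Imre Varga resides in Dunstead. Satisfied.
  (b) The plaintiff resides in Dunstead, which is not Holmarsh. Met.
  (c) Every defendant has filed written consent. Satisfied.
  (d) The amount in controversy is 184,500 dollars, which meets the $25,000 floor, so this disjunct is met. Condition met.
  → Every requirement is satisfied — jurisdiction.
The Civil Court of Lorhaven:
  (a) The operative events occurred in Dunstead, not Lorhaven; no party resides in Palmarsh — none of the alternatives is met. But the amount in controversy is USD 184,500, which meets the USD 25,000 floor, and the 'unless' clause therefore excuses the requirement. Satisfied.
  (b) The claim is a tort claim, not a consumer claim, so one alternative holds. Met.
  (c) The amount in controversy is USD 184,500, which meets the $173,500 floor, so one alternative holds. Met.
  (d) Every defendant has filed written consent. Met.
  → All conditions met; jurisdiction exists.
The Dunstead District Court:
  (a) The operative events occurred in Dunstead. Condition met.
  (b) The claim is a tort claim, not a consumer claim. Met.
  (c) The amount in controversy is $184,500, which meets the USD 175,000 floor. Condition met.
  (d) The plaintiff resides in Dunstead. The proviso rescues it, though: the operative events occurred in Dunstead. Met.
  → All conditions met; jurisdiction exists.
The Circuit Court of Norria:
  (a) The amount in controversy is 184,500 dollars, within the $191,500 ceiling, which satisfies one of the alternatives. Satisfied.
  (b) The plaintiff resides in Dunstead, which is not Norria — that alternative is enough. Met.
  (c) Every defendant has filed written consent — that alternative is enough. Satisfied.
  (d) The claim is a tort claim, not an employment claim. Met.
  (e) The amount in controversy is USD 184,500, which meets the 5,000 dollars floor. Satisfied.
  → The court has jurisdiction.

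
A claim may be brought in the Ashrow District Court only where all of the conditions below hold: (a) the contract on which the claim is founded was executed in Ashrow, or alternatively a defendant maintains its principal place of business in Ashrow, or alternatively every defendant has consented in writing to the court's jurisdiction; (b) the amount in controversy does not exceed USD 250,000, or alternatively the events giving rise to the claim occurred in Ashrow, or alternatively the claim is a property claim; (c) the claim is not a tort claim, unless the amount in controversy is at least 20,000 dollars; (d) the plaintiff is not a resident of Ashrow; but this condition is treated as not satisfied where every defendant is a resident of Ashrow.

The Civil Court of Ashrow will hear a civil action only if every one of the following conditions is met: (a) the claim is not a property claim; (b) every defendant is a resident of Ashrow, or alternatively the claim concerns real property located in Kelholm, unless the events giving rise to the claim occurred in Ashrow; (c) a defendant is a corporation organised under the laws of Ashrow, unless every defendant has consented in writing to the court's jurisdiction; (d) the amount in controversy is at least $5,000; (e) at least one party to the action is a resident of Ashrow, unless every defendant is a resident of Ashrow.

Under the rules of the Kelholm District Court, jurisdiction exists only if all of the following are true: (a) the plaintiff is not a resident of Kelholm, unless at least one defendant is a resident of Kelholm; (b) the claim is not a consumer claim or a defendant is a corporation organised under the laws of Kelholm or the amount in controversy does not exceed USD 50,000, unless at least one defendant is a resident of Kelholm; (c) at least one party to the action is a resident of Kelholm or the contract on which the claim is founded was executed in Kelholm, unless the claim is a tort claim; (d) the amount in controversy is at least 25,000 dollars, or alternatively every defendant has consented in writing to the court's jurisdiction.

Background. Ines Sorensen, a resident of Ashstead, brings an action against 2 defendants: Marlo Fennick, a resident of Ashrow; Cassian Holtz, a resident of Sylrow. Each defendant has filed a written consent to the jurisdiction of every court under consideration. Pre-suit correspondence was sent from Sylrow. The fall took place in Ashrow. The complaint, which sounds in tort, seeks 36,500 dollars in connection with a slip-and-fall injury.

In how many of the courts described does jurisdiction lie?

The Ashrow District Court:
  (a) Every defendant has filed written consent — that alternative is enough. Condition met.
  (b) The amount in controversy is $36,500, within the USD 250,000 ceiling, which satisfies one of the alternatives. Condition met.
  (c) The claim is a tort claim. However, the amount in controversy is $36,500, which meets the $20,000 floor, so the 'unless' proviso supplies this condition. Satisfied.
  (d) The plaintiff resides in Ashstead, which is not Ashrow. The carve-out does not apply: the defendants reside as follows — Marlo Fennick in Ashrow, Cassian Holtz in Sylrow — not all in Ashrow. Met.
  → Every requirement is satisfied — jurisdiction.
The Civil Court of Ashrow:
  (a) The claim is a tort claim, not a property claim. Condition met.
  (b) The defendants reside as follows — Marlo Fennick in Ashrow, Cassian Holtz in Sylrow — not all in Ashrow; the claim does not concern real property — no alternative holds. But the operative events occurred in Ashrow, and the 'unless' clause therefore excuses the requirement. Met.
  (c) No defendant is a corporation. However, every defendant has filed written consent, so the 'unless' proviso supplies this condition. Condition met.
  (d) The amount in controversy is 36,500 dollars, which meets the USD 5,000 floor. Met.
  (e) Marlo Fennick resides in Ashrow. Satisfied.
  → The court has jurisdiction.
The Kelholm District Court:
  (a) The plaintiff resides in Ashstead, which is not Kelholm. Met.
  (b) The claim is a tort claim, not a consumer claim, which satisfies one of the alternatives. Met.
  (c) No party resides in Kelholm; no contract (and hence no place of execution) is alleged — no alternative holds. But the claim is a tort claim, and the 'unless' clause therefore excuses the requirement. Met.
  (d) The amount in controversy is 36,500 dollars, which meets the USD 25,000 floor — that alternative is enough. Condition met.
  → Every requirement is satisfied — jurisdiction.
Courts with jurisdiction: the Ashrow District Court, the Civil Court of Ashrow, the Kelholm District Court — 3 in total.

3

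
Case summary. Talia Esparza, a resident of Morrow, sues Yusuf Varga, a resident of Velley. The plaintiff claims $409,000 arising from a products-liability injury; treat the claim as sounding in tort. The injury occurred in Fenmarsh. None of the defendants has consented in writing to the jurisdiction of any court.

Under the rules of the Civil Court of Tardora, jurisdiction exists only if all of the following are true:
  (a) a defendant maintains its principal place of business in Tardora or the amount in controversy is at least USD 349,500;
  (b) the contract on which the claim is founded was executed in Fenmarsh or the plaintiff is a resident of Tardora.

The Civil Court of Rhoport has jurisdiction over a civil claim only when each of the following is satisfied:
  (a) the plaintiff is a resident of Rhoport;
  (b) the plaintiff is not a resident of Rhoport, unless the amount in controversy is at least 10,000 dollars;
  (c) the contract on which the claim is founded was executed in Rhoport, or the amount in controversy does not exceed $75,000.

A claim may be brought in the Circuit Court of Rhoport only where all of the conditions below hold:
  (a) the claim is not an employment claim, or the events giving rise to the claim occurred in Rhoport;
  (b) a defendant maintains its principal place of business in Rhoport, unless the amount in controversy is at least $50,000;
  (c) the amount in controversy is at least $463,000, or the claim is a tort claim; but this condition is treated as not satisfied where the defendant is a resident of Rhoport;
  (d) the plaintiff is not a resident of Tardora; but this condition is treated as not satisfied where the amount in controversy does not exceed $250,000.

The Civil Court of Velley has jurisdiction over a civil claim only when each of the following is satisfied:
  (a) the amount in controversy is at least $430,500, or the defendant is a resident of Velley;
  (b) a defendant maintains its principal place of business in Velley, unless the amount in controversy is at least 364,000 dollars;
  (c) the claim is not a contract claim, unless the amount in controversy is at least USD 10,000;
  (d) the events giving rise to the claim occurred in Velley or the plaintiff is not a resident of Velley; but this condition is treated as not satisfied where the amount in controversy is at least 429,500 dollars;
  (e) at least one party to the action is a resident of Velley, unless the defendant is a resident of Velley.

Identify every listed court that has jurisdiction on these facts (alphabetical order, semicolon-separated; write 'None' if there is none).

the Circuit Court of Rhoport; the Civil Court of Velley

The Civil Court of Tardora:
  (a) The amount in controversy is USD 409,000, which meets the 349,500 dollars floor, so one alternative holds. Condition met.
  (b) No contract (and hence no place of execution) is alleged; the plaintiff resides in Morrow, not Tardora — none of the alternatives is met. Not met.
  → No jurisdiction.
The Civil Court of Rhoport:
  (a) The plaintiff resides in Morrow, not Rhoport. Fails.
  (b) The plaintiff resides in Morrow, which is not Rhoport. Met.
  (c) No contract (and hence no place of execution) is alleged; the amount in controversy is $409,000, above the $75,000 ceiling — none of the alternatives is met. Not satisfied.
  → Not every requirement is met — no jurisdiction.
The Circuit Court of Rhoport:
  (a) The claim is a tort claim, not an employment claim, so one alternative holds. Met.
  (b) No defendant is a corporation. The proviso rescues it, though: the amount in controversy is USD 409,000, which meets the $50,000 floor. Condition met.
  (c) The claim is a tort claim, so one alternative holds. And the carve-out is inapplicable — the defendant resides in Velley, not Rhoport. Met.
  (d) The plaintiff resides in Morrow, which is not Tardora. And the carve-out is inapplicable — the amount in controversy is 409,000 dollars, above the $250,000 ceiling. Met.
  → Jurisdiction lies.
The Civil Court of Velley:
  (a) The defendant resides in Velley, which satisfies one of the alternatives. Satisfied.
  (b) No defendant is a corporation. However, the amount in controversy is $409,000, which meets the USD 364,000 floor, so the 'unless' proviso supplies this condition. Satisfied.
  (c) The claim is a tort claim, not a contract claim. Met.
  (d) The plaintiff resides in Morrow, which is not Velley, so this disjunct is met. And the carve-out is inapplicable — the amount in controversy is $409,000, below the $429,500 floor. Satisfied.
  (e) Yusuf Varga resides in Velley. Condition met.
  → The court has jurisdiction.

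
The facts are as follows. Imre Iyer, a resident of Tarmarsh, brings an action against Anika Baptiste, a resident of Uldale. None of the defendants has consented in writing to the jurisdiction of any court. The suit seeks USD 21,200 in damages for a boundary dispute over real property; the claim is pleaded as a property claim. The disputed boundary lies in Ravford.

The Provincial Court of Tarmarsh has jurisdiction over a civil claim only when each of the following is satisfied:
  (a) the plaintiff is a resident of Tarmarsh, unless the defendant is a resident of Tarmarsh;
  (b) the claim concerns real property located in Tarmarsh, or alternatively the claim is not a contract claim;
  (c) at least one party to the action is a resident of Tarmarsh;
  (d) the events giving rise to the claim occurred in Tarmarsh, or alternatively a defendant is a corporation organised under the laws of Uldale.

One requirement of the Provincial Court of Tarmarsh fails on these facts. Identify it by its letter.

(d)

The Provincial Court of Tarmarsh:
  (a) The plaintiff resides in Tarmarsh. Satisfied.
  (b) The claim is a property claim, not a contract claim, so one alternative holds. Satisfied.
  (c) Imre Iyer resides in Tarmarsh. Condition met.
  (d) The operative events occurred in Ravford, not Tarmarsh; no defendant is a corporation — every alternative fails. Not met.
Only condition (d) fails.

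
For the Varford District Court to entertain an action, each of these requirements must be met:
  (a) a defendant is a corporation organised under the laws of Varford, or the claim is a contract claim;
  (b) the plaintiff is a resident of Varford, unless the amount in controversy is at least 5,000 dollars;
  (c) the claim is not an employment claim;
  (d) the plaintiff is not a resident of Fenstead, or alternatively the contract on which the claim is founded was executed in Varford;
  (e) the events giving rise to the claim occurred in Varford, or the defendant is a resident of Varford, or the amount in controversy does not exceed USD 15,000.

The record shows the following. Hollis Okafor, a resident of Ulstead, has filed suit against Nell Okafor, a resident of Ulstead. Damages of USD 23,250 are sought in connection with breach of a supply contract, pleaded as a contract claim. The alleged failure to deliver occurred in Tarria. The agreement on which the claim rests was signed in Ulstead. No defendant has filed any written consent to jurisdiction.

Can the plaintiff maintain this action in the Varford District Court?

The Varford District Court:
  (a) The claim is a contract claim, so one alternative holds. Met.
  (b) The plaintiff resides in Ulstead, not Varford. But the amount in controversy is $23,250, which meets the USD 5,000 floor, and the 'unless' clause therefore excuses the requirement. Satisfied.
  (c) The claim is a contract claim, not an employment claim. Satisfied.
  (d) The plaintiff resides in Ulstead, which is not Fenstead — that alternative is enough. Met.
  (e) The operative events occurred in Tarria, not Varford; the defendant resides in Ulstead, not Varford; the amount in controversy is USD 23,250, above the $15,000 ceiling — every alternative fails. Not met.
  → Not every requirement is met — no jurisdiction.

No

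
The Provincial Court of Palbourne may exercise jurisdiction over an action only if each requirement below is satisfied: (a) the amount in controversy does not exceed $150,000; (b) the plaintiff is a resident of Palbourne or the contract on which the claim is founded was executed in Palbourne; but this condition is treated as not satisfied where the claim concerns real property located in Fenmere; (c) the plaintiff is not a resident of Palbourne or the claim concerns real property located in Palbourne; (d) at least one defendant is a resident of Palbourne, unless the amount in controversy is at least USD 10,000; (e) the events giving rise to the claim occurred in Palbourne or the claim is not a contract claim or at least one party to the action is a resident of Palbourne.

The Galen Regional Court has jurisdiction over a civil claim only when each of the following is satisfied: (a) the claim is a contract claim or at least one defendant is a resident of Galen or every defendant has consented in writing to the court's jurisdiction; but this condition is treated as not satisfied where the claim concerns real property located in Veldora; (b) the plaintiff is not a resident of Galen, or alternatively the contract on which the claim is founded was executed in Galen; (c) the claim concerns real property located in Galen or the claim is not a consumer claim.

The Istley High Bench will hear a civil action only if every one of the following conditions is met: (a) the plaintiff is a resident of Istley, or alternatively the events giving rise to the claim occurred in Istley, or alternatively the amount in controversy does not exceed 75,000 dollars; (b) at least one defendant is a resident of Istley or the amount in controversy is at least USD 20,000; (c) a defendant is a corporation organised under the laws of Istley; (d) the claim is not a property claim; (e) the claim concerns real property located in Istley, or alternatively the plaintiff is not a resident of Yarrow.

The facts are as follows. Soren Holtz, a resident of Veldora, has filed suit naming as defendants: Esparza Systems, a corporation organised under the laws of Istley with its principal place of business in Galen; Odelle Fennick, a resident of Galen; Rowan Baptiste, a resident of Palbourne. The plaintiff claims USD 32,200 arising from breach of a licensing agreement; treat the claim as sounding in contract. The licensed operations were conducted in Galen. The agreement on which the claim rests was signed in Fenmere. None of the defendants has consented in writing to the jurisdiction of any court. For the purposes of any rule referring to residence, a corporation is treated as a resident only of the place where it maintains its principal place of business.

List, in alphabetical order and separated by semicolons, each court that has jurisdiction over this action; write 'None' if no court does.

The Provincial Court of Palbourne:
  (a) The amount in controversy is $32,200, within the $150,000 ceiling. Satisfied.
  (b) The plaintiff resides in Veldora, not Palbourne; the contract was executed in Fenmere, not Palbourne — none of the alternatives is met. Fails.
  (c) The plaintiff resides in Veldora, which is not Palbourne, which satisfies one of the alternatives. Met.
  (d) Rowan Baptiste resides in Palbourne. Condition met.
  (e) Rowan Baptiste resides in Palbourne — that alternative is enough. Satisfied.
  → The court lacks jurisdiction.
The Galen Regional Court:
  (a) The claim is a contract claim — that alternative is enough. The carve-out does not apply: the claim does not concern real property. Met.
  (b) The plaintiff resides in Veldora, which is not Galen — that alternative is enough. Met.
  (c) The claim is a contract claim, not a consumer claim, so one alternative holds. Condition met.
  → Jurisdiction lies.
The Istley High Bench:
  (a) The amount in controversy is USD 32,200, within the $75,000 ceiling, so one alternative holds. Condition met.
  (b) The amount in controversy is USD 32,200, which meets the USD 20,000 floor, so this disjunct is met. Satisfied.
  (c) Esparza Systems is organised under the laws of Istley. Condition met.
  (d) The claim is a contract claim, not a property claim. Met.
  (e) The plaintiff resides in Veldora, which is not Yarrow, so this disjunct is met. Condition met.
  → All conditions met; jurisdiction exists.

the Galen Regional Court; the Istley High Bench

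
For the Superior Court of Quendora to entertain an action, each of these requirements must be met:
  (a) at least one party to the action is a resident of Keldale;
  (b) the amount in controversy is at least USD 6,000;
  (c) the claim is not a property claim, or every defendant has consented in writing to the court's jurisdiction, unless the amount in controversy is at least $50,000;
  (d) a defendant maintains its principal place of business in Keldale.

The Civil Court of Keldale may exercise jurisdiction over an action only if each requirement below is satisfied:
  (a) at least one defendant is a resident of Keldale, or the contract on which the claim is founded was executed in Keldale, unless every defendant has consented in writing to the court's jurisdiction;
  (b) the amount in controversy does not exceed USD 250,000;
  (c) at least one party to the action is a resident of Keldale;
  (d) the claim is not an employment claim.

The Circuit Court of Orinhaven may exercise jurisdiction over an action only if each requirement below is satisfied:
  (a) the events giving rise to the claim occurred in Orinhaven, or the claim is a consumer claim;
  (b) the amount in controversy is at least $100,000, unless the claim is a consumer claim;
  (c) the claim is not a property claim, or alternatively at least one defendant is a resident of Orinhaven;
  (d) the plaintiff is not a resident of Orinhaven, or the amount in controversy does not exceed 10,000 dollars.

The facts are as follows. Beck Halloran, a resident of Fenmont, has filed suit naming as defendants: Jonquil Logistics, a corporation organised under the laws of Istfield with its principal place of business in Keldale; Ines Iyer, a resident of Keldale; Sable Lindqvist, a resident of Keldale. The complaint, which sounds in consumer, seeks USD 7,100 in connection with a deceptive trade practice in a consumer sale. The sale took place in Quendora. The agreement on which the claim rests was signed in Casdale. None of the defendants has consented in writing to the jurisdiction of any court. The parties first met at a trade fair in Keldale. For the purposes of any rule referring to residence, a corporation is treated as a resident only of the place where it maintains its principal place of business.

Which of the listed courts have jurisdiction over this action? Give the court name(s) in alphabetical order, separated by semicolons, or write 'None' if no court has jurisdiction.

the Circuit Court of Orinhaven; the Civil Court of Keldale; the Superior Court of Quendora

The Superior Court of Quendora:
  (a) Jonquil Logistics resides in Keldale. Condition met.
  (b) The amount in controversy is USD 7,100, which meets the USD 6,000 floor. Met.
  (c) The claim is a consumer claim, not a property claim, so one alternative holds. Condition met.
  (d) Jonquil Logistics has its principal place of business in Keldale. Satisfied.
  → Jurisdiction lies.
The Civil Court of Keldale:
  (a) Jonquil Logistics resides in Keldale, so this disjunct is met. Satisfied.
  (b) The amount in controversy is 7,100 dollars, within the USD 250,000 ceiling. Satisfied.
  (c) Jonquil Logistics resides in Keldale. Met.
  (d) The claim is a consumer claim, not an employment claim. Satisfied.
  → Every requirement is satisfied — jurisdiction.
The Circuit Court of Orinhaven:
  (a) The claim is a consumer claim — that alternative is enough. Met.
  (b) The amount in controversy is USD 7,100, below the USD 100,000 floor. However, the claim is a consumer claim, so the 'unless' proviso supplies this condition. Satisfied.
  (c) The claim is a consumer claim, not a property claim, so one alternative holds. Condition met.
  (d) The plaintiff resides in Fenmont, which is not Orinhaven — that alternative is enough. Satisfied.
  → The court has jurisdiction.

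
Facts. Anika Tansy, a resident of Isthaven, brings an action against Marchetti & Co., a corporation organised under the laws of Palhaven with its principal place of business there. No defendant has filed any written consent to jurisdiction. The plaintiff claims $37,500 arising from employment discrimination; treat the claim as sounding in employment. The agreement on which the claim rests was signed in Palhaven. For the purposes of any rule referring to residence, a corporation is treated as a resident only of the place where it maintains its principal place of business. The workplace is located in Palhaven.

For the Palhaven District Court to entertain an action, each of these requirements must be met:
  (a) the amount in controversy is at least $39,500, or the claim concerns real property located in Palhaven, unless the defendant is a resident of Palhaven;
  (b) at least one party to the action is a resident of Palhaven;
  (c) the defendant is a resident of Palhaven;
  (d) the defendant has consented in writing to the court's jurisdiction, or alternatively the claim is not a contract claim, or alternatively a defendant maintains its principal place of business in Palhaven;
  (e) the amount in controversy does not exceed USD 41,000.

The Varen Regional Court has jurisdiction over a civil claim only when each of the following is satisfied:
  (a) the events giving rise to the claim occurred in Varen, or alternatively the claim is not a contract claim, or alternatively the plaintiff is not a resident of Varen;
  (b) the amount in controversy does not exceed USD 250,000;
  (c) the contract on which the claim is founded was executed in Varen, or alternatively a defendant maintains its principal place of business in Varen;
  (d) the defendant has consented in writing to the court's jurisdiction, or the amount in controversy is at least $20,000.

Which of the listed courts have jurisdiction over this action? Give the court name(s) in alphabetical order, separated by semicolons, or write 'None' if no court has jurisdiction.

The Palhaven District Court:
  (a) The amount in controversy is $37,500, below the $39,500 floor; the claim does not concern real property — none of the alternatives is met. But the defendant resides in Palhaven, and the 'unless' clause therefore excuses the requirement. Met.
  (b) Marchetti & Co. resides in Palhaven. Met.
  (c) The defendant resides in Palhaven. Satisfied.
  (d) The claim is an employment claim, not a contract claim, so one alternative holds. Met.
  (e) The amount in controversy is 37,500 dollars, within the $41,000 ceiling. Condition met.
  → Every requirement is satisfied — jurisdiction.
The Varen Regional Court:
  (a) The claim is an employment claim, not a contract claim, so this disjunct is met. Met.
  (b) The amount in controversy is 37,500 dollars, within the $250,000 ceiling. Satisfied.
  (c) The contract was executed in Palhaven, not Varen; the corporate defendant(s) have their principal place of business in Palhaven, not Varen — none of the alternatives is met. Not met.
  (d) The amount in controversy is $37,500, which meets the USD 20,000 floor, so one alternative holds. Condition met.
  → The court lacks jurisdiction.

the Palhaven District Court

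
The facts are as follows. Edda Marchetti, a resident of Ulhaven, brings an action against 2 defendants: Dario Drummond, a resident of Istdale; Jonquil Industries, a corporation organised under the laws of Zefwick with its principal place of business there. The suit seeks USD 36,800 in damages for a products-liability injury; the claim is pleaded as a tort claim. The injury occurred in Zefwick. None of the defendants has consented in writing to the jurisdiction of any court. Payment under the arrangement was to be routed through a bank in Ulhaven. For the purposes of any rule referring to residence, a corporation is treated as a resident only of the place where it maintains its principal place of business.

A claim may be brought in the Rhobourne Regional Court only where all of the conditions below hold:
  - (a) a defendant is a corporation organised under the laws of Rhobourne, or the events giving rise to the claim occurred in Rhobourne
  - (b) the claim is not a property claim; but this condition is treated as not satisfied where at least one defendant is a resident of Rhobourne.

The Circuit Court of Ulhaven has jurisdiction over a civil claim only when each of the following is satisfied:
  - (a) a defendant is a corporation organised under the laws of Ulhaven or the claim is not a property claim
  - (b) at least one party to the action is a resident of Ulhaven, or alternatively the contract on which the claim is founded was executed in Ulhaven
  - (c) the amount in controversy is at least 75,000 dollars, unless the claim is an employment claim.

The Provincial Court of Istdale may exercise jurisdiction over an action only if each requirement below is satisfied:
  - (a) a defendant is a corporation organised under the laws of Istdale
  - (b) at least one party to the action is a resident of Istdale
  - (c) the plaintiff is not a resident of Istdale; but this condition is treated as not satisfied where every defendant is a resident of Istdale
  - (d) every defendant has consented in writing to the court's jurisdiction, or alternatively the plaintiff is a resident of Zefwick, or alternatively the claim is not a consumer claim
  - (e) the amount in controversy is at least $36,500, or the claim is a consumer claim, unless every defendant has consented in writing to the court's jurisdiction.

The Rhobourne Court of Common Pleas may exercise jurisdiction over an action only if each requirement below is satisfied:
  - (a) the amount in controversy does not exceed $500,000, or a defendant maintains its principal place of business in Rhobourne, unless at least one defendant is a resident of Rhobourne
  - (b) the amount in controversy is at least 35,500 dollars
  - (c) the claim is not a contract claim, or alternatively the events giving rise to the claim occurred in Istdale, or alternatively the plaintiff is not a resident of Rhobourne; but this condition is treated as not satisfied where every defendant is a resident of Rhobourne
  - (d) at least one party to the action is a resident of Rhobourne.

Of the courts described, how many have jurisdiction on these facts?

The Rhobourne Regional Court:
  (a) The corporate defendant(s) are organised in Zefwick, not Rhobourne; the operative events occurred in Zefwick, not Rhobourne — every alternative fails. Not met.
  (b) The claim is a tort claim, not a property claim. The carve-out does not apply: no defendant resides in Rhobourne (they reside in Istdale, Zefwick). Satisfied.
  → Not every requirement is met — no jurisdiction.
The Circuit Court of Ulhaven:
  (a) The claim is a tort claim, not a property claim — that alternative is enough. Satisfied.
  (b) Edda Marchetti resides in Ulhaven, so one alternative holds. Satisfied.
  (c) The amount in controversy is USD 36,800, below the $75,000 floor. And the claim is a tort claim, not an employment claim, so the proviso does not save it. Fails.
  → At least one condition fails; no jurisdiction.
The Provincial Court of Istdale:
  (a) The corporate defendant(s) are organised in Zefwick, not Istdale. Fails.
  (b) Dario Drummond resides in Istdale. Satisfied.
  (c) The plaintiff resides in Ulhaven, which is not Istdale. The carve-out does not apply: the defendants reside as follows — Dario Drummond in Istdale, Jonquil Industries in Zefwick — not all in Istdale. Condition met.
  (d) The claim is a tort claim, not a consumer claim, so one alternative holds. Satisfied.
  (e) The amount in controversy is $36,800, which meets the USD 36,500 floor, so this disjunct is met. Met.
  → At least one condition fails; no jurisdiction.
The Rhobourne Court of Common Pleas:
  (a) The amount in controversy is USD 36,800, within the USD 500,000 ceiling, so this disjunct is met. Satisfied.
  (b) The amount in controversy is $36,800, which meets the USD 35,500 floor. Condition met.
  (c) The claim is a tort claim, not a contract claim, so this disjunct is met. The carve-out does not apply: the defendants reside as follows — Dario Drummond in Istdale, Jonquil Industries in Zefwick — not all in Rhobourne. Satisfied.
  (d) No party resides in Rhobourne. Not satisfied.
  → Not every requirement is met — no jurisdiction.
No court satisfies all of its conditions.

0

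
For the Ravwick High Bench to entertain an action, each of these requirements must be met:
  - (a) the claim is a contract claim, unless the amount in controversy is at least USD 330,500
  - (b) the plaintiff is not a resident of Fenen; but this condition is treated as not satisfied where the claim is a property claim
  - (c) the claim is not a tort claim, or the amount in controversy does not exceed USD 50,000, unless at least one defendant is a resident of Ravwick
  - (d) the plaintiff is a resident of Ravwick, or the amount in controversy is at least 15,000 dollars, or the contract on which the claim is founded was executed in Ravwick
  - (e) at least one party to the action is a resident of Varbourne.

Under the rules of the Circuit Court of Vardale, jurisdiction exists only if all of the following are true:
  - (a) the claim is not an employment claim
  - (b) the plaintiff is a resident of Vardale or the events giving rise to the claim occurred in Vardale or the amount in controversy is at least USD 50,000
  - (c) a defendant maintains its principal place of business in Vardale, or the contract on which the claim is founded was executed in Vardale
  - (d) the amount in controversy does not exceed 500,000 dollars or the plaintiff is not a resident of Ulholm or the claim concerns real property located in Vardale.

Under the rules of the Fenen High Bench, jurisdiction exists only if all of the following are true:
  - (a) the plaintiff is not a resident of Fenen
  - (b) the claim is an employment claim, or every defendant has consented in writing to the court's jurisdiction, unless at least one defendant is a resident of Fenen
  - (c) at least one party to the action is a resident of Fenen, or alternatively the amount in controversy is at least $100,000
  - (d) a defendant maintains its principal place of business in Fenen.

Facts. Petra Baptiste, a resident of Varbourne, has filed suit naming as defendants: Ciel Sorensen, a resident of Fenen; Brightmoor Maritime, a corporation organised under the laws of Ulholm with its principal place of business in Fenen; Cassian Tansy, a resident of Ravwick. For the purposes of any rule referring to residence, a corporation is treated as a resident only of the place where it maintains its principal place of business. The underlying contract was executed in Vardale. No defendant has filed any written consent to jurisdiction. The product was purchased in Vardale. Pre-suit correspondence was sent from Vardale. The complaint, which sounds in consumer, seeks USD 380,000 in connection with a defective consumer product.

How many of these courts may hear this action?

The Ravwick High Bench:
  (a) The claim is a consumer claim, not a contract claim. But the amount in controversy is USD 380,000, which meets the $330,500 floor, and the 'unless' clause therefore excuses the requirement. Condition met.
  (b) The plaintiff resides in Varbourne, which is not Fenen. The carve-out does not apply: the claim is a consumer claim, not a property claim. Condition met.
  (c) The claim is a consumer claim, not a tort claim — that alternative is enough. Satisfied.
  (d) The amount in controversy is $380,000, which meets the 15,000 dollars floor, so one alternative holds. Satisfied.
  (e) Petra Baptiste resides in Varbourne. Satisfied.
  → Jurisdiction lies.
The Circuit Court of Vardale:
  (a) The claim is a consumer claim, not an employment claim. Met.
  (b) The operative events occurred in Vardale, which satisfies one of the alternatives. Condition met.
  (c) The contract was executed in Vardale, which satisfies one of the alternatives. Met.
  (d) The amount in controversy is 380,000 dollars, within the $500,000 ceiling, so one alternative holds. Met.
  → The court has jurisdiction.
The Fenen High Bench:
  (a) The plaintiff resides in Varbourne, which is not Fenen. Met.
  (b) The claim is a consumer claim, not an employment claim; no such written consent has been filed — none of the alternatives is met. But Ciel Sorensen resides in Fenen, and the 'unless' clause therefore excuses the requirement. Met.
  (c) Ciel Sorensen resides in Fenen, so this disjunct is met. Condition met.
  (d) Brightmoor Maritime has its principal place of business in Fenen. Met.
  → The court has jurisdiction.
Courts with jurisdiction: the Ravwick High Bench, the Circuit Court of Vardale, the Fenen High Bench — 3 in total.

3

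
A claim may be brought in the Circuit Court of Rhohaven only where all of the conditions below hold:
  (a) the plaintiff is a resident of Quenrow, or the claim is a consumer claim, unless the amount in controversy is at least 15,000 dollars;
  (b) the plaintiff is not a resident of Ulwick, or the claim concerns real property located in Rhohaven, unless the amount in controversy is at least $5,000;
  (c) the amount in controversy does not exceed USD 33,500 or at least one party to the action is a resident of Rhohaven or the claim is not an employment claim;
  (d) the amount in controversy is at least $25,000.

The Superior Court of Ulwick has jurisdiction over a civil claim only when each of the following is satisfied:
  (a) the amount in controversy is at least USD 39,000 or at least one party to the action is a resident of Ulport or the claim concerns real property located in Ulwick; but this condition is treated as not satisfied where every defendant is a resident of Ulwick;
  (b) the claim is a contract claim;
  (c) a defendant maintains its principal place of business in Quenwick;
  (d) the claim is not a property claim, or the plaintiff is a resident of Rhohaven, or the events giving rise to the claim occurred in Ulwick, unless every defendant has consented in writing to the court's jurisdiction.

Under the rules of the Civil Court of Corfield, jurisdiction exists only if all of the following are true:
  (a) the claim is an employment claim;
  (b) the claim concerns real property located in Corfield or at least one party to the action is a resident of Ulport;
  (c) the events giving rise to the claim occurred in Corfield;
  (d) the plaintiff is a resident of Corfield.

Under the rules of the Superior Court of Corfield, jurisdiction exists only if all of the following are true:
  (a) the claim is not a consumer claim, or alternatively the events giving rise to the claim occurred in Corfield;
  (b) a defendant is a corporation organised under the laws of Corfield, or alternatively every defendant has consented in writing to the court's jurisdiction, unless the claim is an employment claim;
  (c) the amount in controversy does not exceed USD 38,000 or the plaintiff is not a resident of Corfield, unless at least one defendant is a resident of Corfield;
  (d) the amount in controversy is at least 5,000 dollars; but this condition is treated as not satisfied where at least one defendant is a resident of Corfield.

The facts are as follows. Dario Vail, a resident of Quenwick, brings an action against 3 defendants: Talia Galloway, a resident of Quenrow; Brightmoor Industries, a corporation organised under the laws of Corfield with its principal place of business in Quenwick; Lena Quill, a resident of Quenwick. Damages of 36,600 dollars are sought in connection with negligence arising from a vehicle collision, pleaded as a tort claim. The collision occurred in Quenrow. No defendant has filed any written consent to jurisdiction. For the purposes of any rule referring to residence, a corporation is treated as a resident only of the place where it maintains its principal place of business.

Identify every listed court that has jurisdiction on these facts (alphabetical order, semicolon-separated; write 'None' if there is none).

the Circuit Court of Rhohaven; the Superior Court of Corfield

The Circuit Court of Rhohaven:
  (a) The plaintiff resides in Quenwick, not Quenrow; the claim is a tort claim, not a consumer claim — no alternative holds. However, the amount in controversy is $36,600, which meets the $15,000 floor, so the 'unless' proviso supplies this condition. Condition met.
  (b) The plaintiff resides in Quenwick, which is not Ulwick, which satisfies one of the alternatives. Met.
  (c) The claim is a tort claim, not an employment claim, so one alternative holds. Satisfied.
  (d) The amount in controversy is 36,600 dollars, which meets the 25,000 dollars floor. Satisfied.
  → All conditions met; jurisdiction exists.
The Superior Court of Ulwick:
  (a) The amount in controversy is USD 36,600, below the USD 39,000 floor; no party resides in Ulport; the claim does not concern real property — every alternative fails. Fails.
  (b) The claim is a tort claim, not a contract claim. Not met.
  (c) Brightmoor Industries has its principal place of business in Quenwick. Satisfied.
  (d) The claim is a tort claim, not a property claim — that alternative is enough. Condition met.
  → Not every requirement is met — no jurisdiction.
The Civil Court of Corfield:
  (a) The claim is a tort claim, not an employment claim. Condition not met.
  (b) The claim does not concern real property; no party resides in Ulport — no alternative holds. Not satisfied.
  (c) The operative events occurred in Quenrow, not Corfield. Condition not met.
  (d) The plaintiff resides in Quenwick, not Corfield. Not met.
  → No jurisdiction.
The Superior Court of Corfield:
  (a) The claim is a tort claim, not a consumer claim, which satisfies one of the alternatives. Condition met.
  (b) Brightmoor Industries is organised under the laws of Corfield — that alternative is enough. Satisfied.
  (c) The amount in controversy is USD 36,600, within the $38,000 ceiling — that alternative is enough. Condition met.
  (d) The amount in controversy is USD 36,600, which meets the $5,000 floor. The exception is not triggered, since no defendant resides in Corfield (they reside in Quenrow, Quenwick, Quenwick). Met.
  → Every requirement is satisfied — jurisdiction.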